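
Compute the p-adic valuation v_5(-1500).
v_5(-1500) = 3

v_5(n) is the largest exponent k such that 5^k divides n. Factor out: -1500 = -5^3 · 12. (Sign doesn't affect v_p.) So v_5(-1500) = 3.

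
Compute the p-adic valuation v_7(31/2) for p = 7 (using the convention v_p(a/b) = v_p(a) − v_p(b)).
v_7(31/2) = 0

Factor powers of 7 from the numerator and denominator of the reduced fraction: 31 = 7^0 · 31 and 2 = 7^0 · 2. Apply v_p(a/b) = v_p(a) − v_p(b): v_7(31/2) = 0 − 0 = 0.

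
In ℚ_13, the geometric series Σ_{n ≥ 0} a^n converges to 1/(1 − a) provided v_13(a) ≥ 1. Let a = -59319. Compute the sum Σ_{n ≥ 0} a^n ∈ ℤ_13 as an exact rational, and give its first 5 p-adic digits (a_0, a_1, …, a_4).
Σ a^n = 1/(1 − a) = 1/59320;  first 5 digits = (1, 0, 0, 12, 10)

v_13(a) = 3 ≥ 1, so the series converges in ℤ_13 to 1/(1 − a) = 1/(1 − (-59319)) = 1/59320. Expand this rational in ℤ_13: compute digits iteratively via d_i = x_i mod 13, x_{i+1} = (x_i − d_i)/13. The first 5 digits are (1, 0, 0, 12, 10).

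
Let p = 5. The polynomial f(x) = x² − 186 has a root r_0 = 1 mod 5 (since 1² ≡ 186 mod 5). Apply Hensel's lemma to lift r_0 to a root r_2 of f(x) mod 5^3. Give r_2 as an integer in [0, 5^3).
r_2 = 81 (mod 125)

Hensel's recurrence: r_{i+1} = r_i − f(r_i)·(f′(r_i))^{-1} mod 5^{i+2}, with f′(x) = 2x. Iterate:
  r_0 = 1 (mod 5)
  r_1 = 6 (mod 25)
  r_2 = 81 (mod 125)
Final: r_2 = 81, and one checks f(r_2) ≡ 0 mod 5^3.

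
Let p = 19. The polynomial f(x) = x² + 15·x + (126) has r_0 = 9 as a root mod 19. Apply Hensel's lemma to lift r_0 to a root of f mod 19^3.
r_2 = 655 (mod 6859)

Hensel: r_{i+1} = r_i − f(r_i)·(f′(r_i))^{-1} mod 19^{i+2}, f′(x) = 2x + 15. Iterate:
  r_0 = 9 (mod 19)
  r_1 = 294 (mod 361)
  r_2 = 655 (mod 6859)
Final: r = 655 satisfies f(r) ≡ 0 mod 19^3.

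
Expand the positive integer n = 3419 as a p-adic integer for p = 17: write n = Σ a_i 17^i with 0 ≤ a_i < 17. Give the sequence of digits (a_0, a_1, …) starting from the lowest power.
(a_0, a_1, …) = (2, 14, 11)

Repeated division by 17 gives the digits low-to-high: 3419 = 2 + 14·17^1 + 11·17^2. Digit sequence: (2, 14, 11).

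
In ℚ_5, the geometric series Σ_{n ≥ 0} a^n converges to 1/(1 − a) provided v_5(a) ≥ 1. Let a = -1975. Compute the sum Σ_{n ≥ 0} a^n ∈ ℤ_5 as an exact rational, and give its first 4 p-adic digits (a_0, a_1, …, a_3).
Σ a^n = 1/(1 − a) = 1/1976;  first 4 digits = (1, 0, 1, 4)

v_5(a) = 2 ≥ 1, so the series converges in ℤ_5 to 1/(1 − a) = 1/(1 − (-1975)) = 1/1976. Expand this rational in ℤ_5: compute digits iteratively via d_i = x_i mod 5, x_{i+1} = (x_i − d_i)/5. The first 4 digits are (1, 0, 1, 4).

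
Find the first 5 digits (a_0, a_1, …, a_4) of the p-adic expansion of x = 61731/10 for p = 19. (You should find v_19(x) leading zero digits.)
(a_0, …, a_4) = (0, 0, 0, 18, 1)

v_19(61731/10) = 3, so a_0 = ... = a_2 = 0. Factor out: x = 19^3 · u with u = 9/10 a unit in ℤ_19. Expand u iteratively via a_{v+i} = u_i mod 19, u_{i+1} = (u_i − a_{v+i})/19:
  u_0 = 9/10;  a_3 = 18;  u_1 = (u_0 − 18)/19 = -9/10
  u_1 = -9/10;  a_4 = 1;  u_2 = (u_1 − 1)/19 = -1/10
Digits: (0, 0, 0, 18, 1).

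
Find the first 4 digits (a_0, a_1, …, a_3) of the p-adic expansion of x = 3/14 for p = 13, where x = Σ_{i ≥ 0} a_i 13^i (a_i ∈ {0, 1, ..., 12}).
(a_0, …, a_3) = (3, 10, 2, 10)

v_13(3/14) = 0 (numerator and denominator both coprime to 13), so x ∈ ℤ_13^×. Compute digits iteratively via a_i = x_i mod 13, x_{i+1} = (x_i − a_i)/13, with x_0 = x:
  x_0 = 3/14;  a_0 = 3;  x_1 = (x_0 − 3)/13 = -3/14
  x_1 = -3/14;  a_1 = 10;  x_2 = (x_1 − 10)/13 = -11/14
  x_2 = -11/14;  a_2 = 2;  x_3 = (x_2 − 2)/13 = -3/14
  x_3 = -3/14;  a_3 = 10;  x_4 = (x_3 − 10)/13 = -11/14
Digits: (3, 10, 2, 10).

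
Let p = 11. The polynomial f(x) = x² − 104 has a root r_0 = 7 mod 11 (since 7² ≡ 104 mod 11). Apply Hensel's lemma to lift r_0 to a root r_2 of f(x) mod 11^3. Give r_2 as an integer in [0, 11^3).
r_2 = 832 (mod 1331)

Hensel's recurrence: r_{i+1} = r_i − f(r_i)·(f′(r_i))^{-1} mod 11^{i+2}, with f′(x) = 2x. Iterate:
  r_0 = 7 (mod 11)
  r_1 = 106 (mod 121)
  r_2 = 832 (mod 1331)
Final: r_2 = 832, and one checks f(r_2) ≡ 0 mod 11^3.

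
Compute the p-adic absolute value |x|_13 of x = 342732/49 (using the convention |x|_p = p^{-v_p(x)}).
|342732/49|_13 = 1/28561

Step 1 — compute v_13(x) by factoring powers of 13 out of the numerator and denominator: v_13(342732/49) = 4. Step 2 — apply |x|_p = p^{-v_p(x)} = 13^{-4} = 1/28561.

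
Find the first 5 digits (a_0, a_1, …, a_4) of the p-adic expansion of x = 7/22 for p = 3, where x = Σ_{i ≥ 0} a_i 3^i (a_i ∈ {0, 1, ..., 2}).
(a_0, …, a_4) = (1, 1, 0, 0, 2)

v_3(7/22) = 0 (numerator and denominator both coprime to 3), so x ∈ ℤ_3^×. Compute digits iteratively via a_i = x_i mod 3, x_{i+1} = (x_i − a_i)/3, with x_0 = x:
  x_0 = 7/22;  a_0 = 1;  x_1 = (x_0 − 1)/3 = -5/22
  x_1 = -5/22;  a_1 = 1;  x_2 = (x_1 − 1)/3 = -9/22
  x_2 = -9/22;  a_2 = 0;  x_3 = (x_2 − 0)/3 = -3/22
  x_3 = -3/22;  a_3 = 0;  x_4 = (x_3 − 0)/3 = -1/22
  x_4 = -1/22;  a_4 = 2;  x_5 = (x_4 − 2)/3 = -15/22
Digits: (1, 1, 0, 0, 2).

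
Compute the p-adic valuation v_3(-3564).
v_3(-3564) = 4

v_3(n) is the largest exponent k such that 3^k divides n. Factor out: -3564 = -3^4 · 44. (Sign doesn't affect v_p.) So v_3(-3564) = 4.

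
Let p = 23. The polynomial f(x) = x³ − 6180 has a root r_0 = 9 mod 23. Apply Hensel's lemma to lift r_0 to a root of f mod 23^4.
r_3 = 26390 (mod 279841)

Hensel: r_{i+1} = r_i − f(r_i)/f′(r_i) mod 23^{i+2}, where f′(x) = 3x². Iterate:
  r_0 = 9 (mod 23)
  r_1 = 469 (mod 529)
  r_2 = 2056 (mod 12167)
  r_3 = 26390 (mod 279841)
Final: r = 26390 with f(r) ≡ 0 mod 23^4.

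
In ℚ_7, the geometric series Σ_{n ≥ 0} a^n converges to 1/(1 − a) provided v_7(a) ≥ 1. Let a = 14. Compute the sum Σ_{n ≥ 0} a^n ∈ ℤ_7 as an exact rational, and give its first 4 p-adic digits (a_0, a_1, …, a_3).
Σ a^n = 1/(1 − a) = -1/13;  first 4 digits = (1, 2, 4, 1)

v_7(a) = 1 ≥ 1, so the series converges in ℤ_7 to 1/(1 − a) = 1/(1 − 14) = -1/13. Expand this rational in ℤ_7: compute digits iteratively via d_i = x_i mod 7, x_{i+1} = (x_i − d_i)/7. The first 4 digits are (1, 2, 4, 1).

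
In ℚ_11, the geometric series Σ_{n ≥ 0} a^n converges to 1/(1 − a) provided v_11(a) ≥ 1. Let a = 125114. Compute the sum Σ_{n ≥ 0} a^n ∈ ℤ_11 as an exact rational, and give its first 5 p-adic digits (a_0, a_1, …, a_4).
Σ a^n = 1/(1 − a) = -1/125113;  first 5 digits = (1, 0, 0, 6, 8)

v_11(a) = 3 ≥ 1, so the series converges in ℤ_11 to 1/(1 − a) = 1/(1 − 125114) = -1/125113. Expand this rational in ℤ_11: compute digits iteratively via d_i = x_i mod 11, x_{i+1} = (x_i − d_i)/11. The first 5 digits are (1, 0, 0, 6, 8).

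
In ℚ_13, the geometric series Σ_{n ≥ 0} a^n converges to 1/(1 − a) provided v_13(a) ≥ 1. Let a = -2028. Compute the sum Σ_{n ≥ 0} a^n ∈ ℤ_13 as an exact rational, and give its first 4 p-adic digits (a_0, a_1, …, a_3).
Σ a^n = 1/(1 − a) = 1/2029;  first 4 digits = (1, 0, 1, 12)

v_13(a) = 2 ≥ 1, so the series converges in ℤ_13 to 1/(1 − a) = 1/(1 − (-2028)) = 1/2029. Expand this rational in ℤ_13: compute digits iteratively via d_i = x_i mod 13, x_{i+1} = (x_i − d_i)/13. The first 4 digits are (1, 0, 1, 12).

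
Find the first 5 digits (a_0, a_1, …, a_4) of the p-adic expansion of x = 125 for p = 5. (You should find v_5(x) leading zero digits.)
(a_0, …, a_4) = (0, 0, 0, 1, 0)

v_5(125) = 3, so a_0 = ... = a_2 = 0. Factor out: x = 5^3 · u with u = 1 a unit in ℤ_5. Expand u iteratively via a_{v+i} = u_i mod 5, u_{i+1} = (u_i − a_{v+i})/5:
  u_0 = 1;  a_3 = 1;  u_1 = (u_0 − 1)/5 = 0
  u_1 = 0;  a_4 = 0;  u_2 = (u_1 − 0)/5 = 0
Digits: (0, 0, 0, 1, 0).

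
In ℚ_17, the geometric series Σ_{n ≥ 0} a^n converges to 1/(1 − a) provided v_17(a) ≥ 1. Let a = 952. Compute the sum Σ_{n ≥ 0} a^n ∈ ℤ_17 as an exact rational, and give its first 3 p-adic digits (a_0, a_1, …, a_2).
Σ a^n = 1/(1 − a) = -1/951;  first 3 digits = (1, 5, 11)

v_17(a) = 1 ≥ 1, so the series converges in ℤ_17 to 1/(1 − a) = 1/(1 − 952) = -1/951. Expand this rational in ℤ_17: compute digits iteratively via d_i = x_i mod 17, x_{i+1} = (x_i − d_i)/17. The first 3 digits are (1, 5, 11).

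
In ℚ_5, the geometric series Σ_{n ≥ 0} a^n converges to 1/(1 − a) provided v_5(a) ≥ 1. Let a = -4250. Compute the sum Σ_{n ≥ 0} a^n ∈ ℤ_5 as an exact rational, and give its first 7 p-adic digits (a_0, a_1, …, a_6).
Σ a^n = 1/(1 − a) = 1/4251;  first 7 digits = (1, 0, 0, 1, 3, 3, 0)

v_5(a) = 3 ≥ 1, so the series converges in ℤ_5 to 1/(1 − a) = 1/(1 − (-4250)) = 1/4251. Expand this rational in ℤ_5: compute digits iteratively via d_i = x_i mod 5, x_{i+1} = (x_i − d_i)/5. The first 7 digits are (1, 0, 0, 1, 3, 3, 0).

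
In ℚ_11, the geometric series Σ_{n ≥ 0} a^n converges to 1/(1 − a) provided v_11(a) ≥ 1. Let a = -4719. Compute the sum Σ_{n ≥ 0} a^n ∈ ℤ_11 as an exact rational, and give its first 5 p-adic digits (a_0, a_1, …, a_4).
Σ a^n = 1/(1 − a) = 1/4720;  first 5 digits = (1, 0, 5, 7, 2)

v_11(a) = 2 ≥ 1, so the series converges in ℤ_11 to 1/(1 − a) = 1/(1 − (-4719)) = 1/4720. Expand this rational in ℤ_11: compute digits iteratively via d_i = x_i mod 11, x_{i+1} = (x_i − d_i)/11. The first 5 digits are (1, 0, 5, 7, 2).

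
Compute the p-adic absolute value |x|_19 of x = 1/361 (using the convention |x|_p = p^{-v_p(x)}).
|1/361|_19 = 361

Step 1 — compute v_19(x) by factoring powers of 19 out of the numerator and denominator: v_19(1/361) = -2. Step 2 — apply |x|_p = p^{-v_p(x)} = 19^{2} = 361.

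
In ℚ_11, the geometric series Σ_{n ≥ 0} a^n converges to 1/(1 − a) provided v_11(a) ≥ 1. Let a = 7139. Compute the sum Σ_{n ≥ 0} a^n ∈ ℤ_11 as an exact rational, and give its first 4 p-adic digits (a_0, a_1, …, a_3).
Σ a^n = 1/(1 − a) = -1/7138;  first 4 digits = (1, 0, 4, 5)

v_11(a) = 2 ≥ 1, so the series converges in ℤ_11 to 1/(1 − a) = 1/(1 − 7139) = -1/7138. Expand this rational in ℤ_11: compute digits iteratively via d_i = x_i mod 11, x_{i+1} = (x_i − d_i)/11. The first 4 digits are (1, 0, 4, 5).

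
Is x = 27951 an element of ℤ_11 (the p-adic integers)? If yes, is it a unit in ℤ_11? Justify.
x ∈ ℤ_11 but not a unit; v_11(x) = 3 > 0

ℤ_11 = {x ∈ ℚ_11 : v_11(x) ≥ 0} and ℤ_11^× = {x ∈ ℤ_11 : v_11(x) = 0}. Here v_11(27951) = v_11(num) − v_11(den) = 3; compare against these criteria.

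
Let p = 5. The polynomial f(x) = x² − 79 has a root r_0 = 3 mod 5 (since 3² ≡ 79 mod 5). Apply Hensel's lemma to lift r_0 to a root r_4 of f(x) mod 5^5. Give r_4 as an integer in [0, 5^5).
r_4 = 2948 (mod 3125)

Hensel's recurrence: r_{i+1} = r_i − f(r_i)·(f′(r_i))^{-1} mod 5^{i+2}, with f′(x) = 2x. Iterate:
  r_0 = 3 (mod 5)
  r_1 = 23 (mod 25)
  r_2 = 73 (mod 125)
  r_3 = 448 (mod 625)
  r_4 = 2948 (mod 3125)
Final: r_4 = 2948, and one checks f(r_4) ≡ 0 mod 5^5.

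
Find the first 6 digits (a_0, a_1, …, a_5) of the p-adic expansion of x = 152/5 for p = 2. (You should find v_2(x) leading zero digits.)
(a_0, …, a_5) = (0, 0, 0, 1, 1, 1)

v_2(152/5) = 3, so a_0 = ... = a_2 = 0. Factor out: x = 2^3 · u with u = 19/5 a unit in ℤ_2. Expand u iteratively via a_{v+i} = u_i mod 2, u_{i+1} = (u_i − a_{v+i})/2:
  u_0 = 19/5;  a_3 = 1;  u_1 = (u_0 − 1)/2 = 7/5
  u_1 = 7/5;  a_4 = 1;  u_2 = (u_1 − 1)/2 = 1/5
  u_2 = 1/5;  a_5 = 1;  u_3 = (u_2 − 1)/2 = -2/5
Digits: (0, 0, 0, 1, 1, 1).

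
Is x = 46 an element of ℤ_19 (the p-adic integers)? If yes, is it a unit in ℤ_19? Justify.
x ∈ ℤ_19^× (unit); v_19(x) = 0

ℤ_19 = {x ∈ ℚ_19 : v_19(x) ≥ 0} and ℤ_19^× = {x ∈ ℤ_19 : v_19(x) = 0}. Here v_19(46) = v_19(num) − v_19(den) = 0; compare against these criteria.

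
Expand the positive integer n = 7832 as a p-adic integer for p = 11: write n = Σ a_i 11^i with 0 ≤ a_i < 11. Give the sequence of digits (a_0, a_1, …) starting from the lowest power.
(a_0, a_1, …) = (0, 8, 9, 5)

Repeated division by 11 gives the digits low-to-high: 7832 = 8·11^1 + 9·11^2 + 5·11^3. Digit sequence: (0, 8, 9, 5).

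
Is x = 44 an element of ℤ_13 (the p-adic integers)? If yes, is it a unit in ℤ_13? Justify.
x ∈ ℤ_13^× (unit); v_13(x) = 0

ℤ_13 = {x ∈ ℚ_13 : v_13(x) ≥ 0} and ℤ_13^× = {x ∈ ℤ_13 : v_13(x) = 0}. Here v_13(44) = v_13(num) − v_13(den) = 0; compare against these criteria.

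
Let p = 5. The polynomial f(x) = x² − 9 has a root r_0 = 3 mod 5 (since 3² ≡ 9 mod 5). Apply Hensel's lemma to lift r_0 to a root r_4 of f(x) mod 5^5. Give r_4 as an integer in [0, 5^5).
r_4 = 3 (mod 3125)

Hensel's recurrence: r_{i+1} = r_i − f(r_i)·(f′(r_i))^{-1} mod 5^{i+2}, with f′(x) = 2x. Iterate:
  r_0 = 3 (mod 5)
  r_1 = 3 (mod 25)
  r_2 = 3 (mod 125)
  r_3 = 3 (mod 625)
  r_4 = 3 (mod 3125)
Final: r_4 = 3, and one checks f(r_4) ≡ 0 mod 5^5.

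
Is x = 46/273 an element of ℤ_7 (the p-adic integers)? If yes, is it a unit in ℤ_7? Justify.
x ∉ ℤ_7 (v_7(x) = -1 < 0)

ℤ_7 = {x ∈ ℚ_7 : v_7(x) ≥ 0} and ℤ_7^× = {x ∈ ℤ_7 : v_7(x) = 0}. Here v_7(46/273) = v_7(num) − v_7(den) = -1; compare against these criteria.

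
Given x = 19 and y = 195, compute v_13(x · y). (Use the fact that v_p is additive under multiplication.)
v_13(3705) = 1

v_p(x) = 0 (factor: 19 = 13^0 · 19); v_p(y) = 1 (factor: 195 = 13^1 · 15). Additivity: v_p(xy) = v_p(x) + v_p(y) = 0 + 1 = 1. (Direct check: xy = 3705 = 13^1 · (285).)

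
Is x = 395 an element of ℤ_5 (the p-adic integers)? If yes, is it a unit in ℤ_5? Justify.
x ∈ ℤ_5 but not a unit; v_5(x) = 1 > 0

ℤ_5 = {x ∈ ℚ_5 : v_5(x) ≥ 0} and ℤ_5^× = {x ∈ ℤ_5 : v_5(x) = 0}. Here v_5(395) = v_5(num) − v_5(den) = 1; compare against these criteria.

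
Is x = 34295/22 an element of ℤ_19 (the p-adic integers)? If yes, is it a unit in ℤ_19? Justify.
x ∈ ℤ_19 but not a unit; v_19(x) = 3 > 0

ℤ_19 = {x ∈ ℚ_19 : v_19(x) ≥ 0} and ℤ_19^× = {x ∈ ℤ_19 : v_19(x) = 0}. Here v_19(34295/22) = v_19(num) − v_19(den) = 3; compare against these criteria.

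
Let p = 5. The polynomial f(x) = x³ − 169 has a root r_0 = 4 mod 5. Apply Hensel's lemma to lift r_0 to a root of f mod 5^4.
r_3 = 489 (mod 625)

Hensel: r_{i+1} = r_i − f(r_i)/f′(r_i) mod 5^{i+2}, where f′(x) = 3x². Iterate:
  r_0 = 4 (mod 5)
  r_1 = 14 (mod 25)
  r_2 = 114 (mod 125)
  r_3 = 489 (mod 625)
Final: r = 489 with f(r) ≡ 0 mod 5^4.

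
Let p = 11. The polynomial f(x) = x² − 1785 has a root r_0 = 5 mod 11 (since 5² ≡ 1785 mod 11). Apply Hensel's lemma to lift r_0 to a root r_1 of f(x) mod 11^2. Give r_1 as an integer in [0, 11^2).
r_1 = 60 (mod 121)

Hensel's recurrence: r_{i+1} = r_i − f(r_i)·(f′(r_i))^{-1} mod 11^{i+2}, with f′(x) = 2x. Iterate:
  r_0 = 5 (mod 11)
  r_1 = 60 (mod 121)
Final: r_1 = 60, and one checks f(r_1) ≡ 0 mod 11^2.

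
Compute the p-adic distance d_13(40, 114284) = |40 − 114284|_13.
d_13(40, 114284) = 1/28561

Step 1 — x − y = 40 − 114284 = -114244. Step 2 — v_13(-114244) = 4 (factor: -114244 = −(13^4 · 4); the sign does not affect v_p). Step 3 — |x − y|_13 = 13^{-4} = 1/28561.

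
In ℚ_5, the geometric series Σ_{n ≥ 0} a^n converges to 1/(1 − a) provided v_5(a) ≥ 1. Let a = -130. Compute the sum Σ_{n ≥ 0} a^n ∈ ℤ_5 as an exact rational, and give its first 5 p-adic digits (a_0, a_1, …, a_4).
Σ a^n = 1/(1 − a) = 1/131;  first 5 digits = (1, 4, 0, 3, 2)

v_5(a) = 1 ≥ 1, so the series converges in ℤ_5 to 1/(1 − a) = 1/(1 − (-130)) = 1/131. Expand this rational in ℤ_5: compute digits iteratively via d_i = x_i mod 5, x_{i+1} = (x_i − d_i)/5. The first 5 digits are (1, 4, 0, 3, 2).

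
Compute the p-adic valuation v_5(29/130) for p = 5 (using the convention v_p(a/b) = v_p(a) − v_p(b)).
v_5(29/130) = -1

Factor powers of 5 from the numerator and denominator of the reduced fraction: 29 = 5^0 · 29 and 130 = 5^1 · 26. Apply v_p(a/b) = v_p(a) − v_p(b): v_5(29/130) = 0 − 1 = -1.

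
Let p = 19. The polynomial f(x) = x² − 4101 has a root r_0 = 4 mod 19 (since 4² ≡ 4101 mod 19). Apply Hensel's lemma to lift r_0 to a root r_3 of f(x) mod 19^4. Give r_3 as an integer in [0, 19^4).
r_3 = 62381 (mod 130321)

Hensel's recurrence: r_{i+1} = r_i − f(r_i)·(f′(r_i))^{-1} mod 19^{i+2}, with f′(x) = 2x. Iterate:
  r_0 = 4 (mod 19)
  r_1 = 289 (mod 361)
  r_2 = 650 (mod 6859)
  r_3 = 62381 (mod 130321)
Final: r_3 = 62381, and one checks f(r_3) ≡ 0 mod 19^4.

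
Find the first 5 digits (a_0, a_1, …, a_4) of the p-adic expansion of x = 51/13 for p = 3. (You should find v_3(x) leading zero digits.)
(a_0, …, a_4) = (0, 2, 0, 2, 0)

v_3(51/13) = 1, so a_0 = ... = a_0 = 0. Factor out: x = 3^1 · u with u = 17/13 a unit in ℤ_3. Expand u iteratively via a_{v+i} = u_i mod 3, u_{i+1} = (u_i − a_{v+i})/3:
  u_0 = 17/13;  a_1 = 2;  u_1 = (u_0 − 2)/3 = -3/13
  u_1 = -3/13;  a_2 = 0;  u_2 = (u_1 − 0)/3 = -1/13
  u_2 = -1/13;  a_3 = 2;  u_3 = (u_2 − 2)/3 = -9/13
  u_3 = -9/13;  a_4 = 0;  u_4 = (u_3 − 0)/3 = -3/13
Digits: (0, 2, 0, 2, 0).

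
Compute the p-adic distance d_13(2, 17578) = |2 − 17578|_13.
d_13(2, 17578) = 1/2197

Step 1 — x − y = 2 − 17578 = -17576. Step 2 — v_13(-17576) = 3 (factor: -17576 = −(13^3 · 8); the sign does not affect v_p). Step 3 — |x − y|_13 = 13^{-3} = 1/2197.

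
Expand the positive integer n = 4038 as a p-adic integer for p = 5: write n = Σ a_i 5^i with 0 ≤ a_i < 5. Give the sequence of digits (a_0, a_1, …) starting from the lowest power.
(a_0, a_1, …) = (3, 2, 1, 2, 1, 1)

Repeated division by 5 gives the digits low-to-high: 4038 = 3 + 2·5^1 + 1·5^2 + 2·5^3 + 1·5^4 + 1·5^5. Digit sequence: (3, 2, 1, 2, 1, 1).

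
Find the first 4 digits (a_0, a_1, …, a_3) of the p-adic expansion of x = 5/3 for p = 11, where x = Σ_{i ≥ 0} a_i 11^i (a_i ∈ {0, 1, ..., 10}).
(a_0, …, a_3) = (9, 3, 7, 3)

v_11(5/3) = 0 (numerator and denominator both coprime to 11), so x ∈ ℤ_11^×. Compute digits iteratively via a_i = x_i mod 11, x_{i+1} = (x_i − a_i)/11, with x_0 = x:
  x_0 = 5/3;  a_0 = 9;  x_1 = (x_0 − 9)/11 = -2/3
  x_1 = -2/3;  a_1 = 3;  x_2 = (x_1 − 3)/11 = -1/3
  x_2 = -1/3;  a_2 = 7;  x_3 = (x_2 − 7)/11 = -2/3
  x_3 = -2/3;  a_3 = 3;  x_4 = (x_3 − 3)/11 = -1/3
Digits: (9, 3, 7, 3).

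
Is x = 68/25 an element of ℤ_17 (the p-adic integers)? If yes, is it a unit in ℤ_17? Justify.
x ∈ ℤ_17 but not a unit; v_17(x) = 1 > 0

ℤ_17 = {x ∈ ℚ_17 : v_17(x) ≥ 0} and ℤ_17^× = {x ∈ ℤ_17 : v_17(x) = 0}. Here v_17(68/25) = v_17(num) − v_17(den) = 1; compare against these criteria.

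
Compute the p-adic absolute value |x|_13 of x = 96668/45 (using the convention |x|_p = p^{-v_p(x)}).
|96668/45|_13 = 1/2197

Step 1 — compute v_13(x) by factoring powers of 13 out of the numerator and denominator: v_13(96668/45) = 3. Step 2 — apply |x|_p = p^{-v_p(x)} = 13^{-3} = 1/2197.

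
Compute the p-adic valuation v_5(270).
v_5(270) = 1

v_5(n) is the largest exponent k such that 5^k divides n. Factor out: 270 = 5^1 · 54. (Sign doesn't affect v_p.) So v_5(270) = 1.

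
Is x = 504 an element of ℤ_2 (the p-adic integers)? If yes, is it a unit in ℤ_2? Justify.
x ∈ ℤ_2 but not a unit; v_2(x) = 3 > 0

ℤ_2 = {x ∈ ℚ_2 : v_2(x) ≥ 0} and ℤ_2^× = {x ∈ ℤ_2 : v_2(x) = 0}. Here v_2(504) = v_2(num) − v_2(den) = 3; compare against these criteria.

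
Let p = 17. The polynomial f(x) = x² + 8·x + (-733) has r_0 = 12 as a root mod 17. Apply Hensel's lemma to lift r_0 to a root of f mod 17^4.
r_3 = 54820 (mod 83521)

Hensel: r_{i+1} = r_i − f(r_i)·(f′(r_i))^{-1} mod 17^{i+2}, f′(x) = 2x + 8. Iterate:
  r_0 = 12 (mod 17)
  r_1 = 199 (mod 289)
  r_2 = 777 (mod 4913)
  r_3 = 54820 (mod 83521)
Final: r = 54820 satisfies f(r) ≡ 0 mod 17^4.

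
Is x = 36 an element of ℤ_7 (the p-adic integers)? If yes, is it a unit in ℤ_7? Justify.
x ∈ ℤ_7^× (unit); v_7(x) = 0

ℤ_7 = {x ∈ ℚ_7 : v_7(x) ≥ 0} and ℤ_7^× = {x ∈ ℤ_7 : v_7(x) = 0}. Here v_7(36) = v_7(num) − v_7(den) = 0; compare against these criteria.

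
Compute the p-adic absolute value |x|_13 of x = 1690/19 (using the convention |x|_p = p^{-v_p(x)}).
|1690/19|_13 = 1/169

Step 1 — compute v_13(x) by factoring powers of 13 out of the numerator and denominator: v_13(1690/19) = 2. Step 2 — apply |x|_p = p^{-v_p(x)} = 13^{-2} = 1/169.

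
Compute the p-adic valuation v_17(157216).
v_17(157216) = 3

v_17(n) is the largest exponent k such that 17^k divides n. Factor out: 157216 = 17^3 · 32. (Sign doesn't affect v_p.) So v_17(157216) = 3.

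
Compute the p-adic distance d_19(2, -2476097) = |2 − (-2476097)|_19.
d_19(2, -2476097) = 1/2476099

Step 1 — x − y = 2 − (-2476097) = 2476099. Step 2 — v_19(2476099) = 5 (factor: 2476099 = (19^5 · 1); the sign does not affect v_p). Step 3 — |x − y|_19 = 19^{-5} = 1/2476099.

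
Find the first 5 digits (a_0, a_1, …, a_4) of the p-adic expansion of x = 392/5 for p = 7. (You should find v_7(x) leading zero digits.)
(a_0, …, a_4) = (0, 0, 3, 4, 5)

v_7(392/5) = 2, so a_0 = ... = a_1 = 0. Factor out: x = 7^2 · u with u = 8/5 a unit in ℤ_7. Expand u iteratively via a_{v+i} = u_i mod 7, u_{i+1} = (u_i − a_{v+i})/7:
  u_0 = 8/5;  a_2 = 3;  u_1 = (u_0 − 3)/7 = -1/5
  u_1 = -1/5;  a_3 = 4;  u_2 = (u_1 − 4)/7 = -3/5
  u_2 = -3/5;  a_4 = 5;  u_3 = (u_2 − 5)/7 = -4/5
Digits: (0, 0, 3, 4, 5).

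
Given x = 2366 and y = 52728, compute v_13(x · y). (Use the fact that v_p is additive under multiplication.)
v_13(124754448) = 5

v_p(x) = 2 (factor: 2366 = 13^2 · 14); v_p(y) = 3 (factor: 52728 = 13^3 · 24). Additivity: v_p(xy) = v_p(x) + v_p(y) = 2 + 3 = 5. (Direct check: xy = 124754448 = 13^5 · (336).)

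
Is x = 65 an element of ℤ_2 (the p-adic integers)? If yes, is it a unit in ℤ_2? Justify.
x ∈ ℤ_2^× (unit); v_2(x) = 0

ℤ_2 = {x ∈ ℚ_2 : v_2(x) ≥ 0} and ℤ_2^× = {x ∈ ℤ_2 : v_2(x) = 0}. Here v_2(65) = v_2(num) − v_2(den) = 0; compare against these criteria.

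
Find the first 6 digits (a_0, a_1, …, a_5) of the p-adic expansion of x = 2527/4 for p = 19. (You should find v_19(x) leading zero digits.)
(a_0, …, a_5) = (0, 0, 16, 4, 14, 4)

v_19(2527/4) = 2, so a_0 = ... = a_1 = 0. Factor out: x = 19^2 · u with u = 7/4 a unit in ℤ_19. Expand u iteratively via a_{v+i} = u_i mod 19, u_{i+1} = (u_i − a_{v+i})/19:
  u_0 = 7/4;  a_2 = 16;  u_1 = (u_0 − 16)/19 = -3/4
  u_1 = -3/4;  a_3 = 4;  u_2 = (u_1 − 4)/19 = -1/4
  u_2 = -1/4;  a_4 = 14;  u_3 = (u_2 − 14)/19 = -3/4
  u_3 = -3/4;  a_5 = 4;  u_4 = (u_3 − 4)/19 = -1/4
Digits: (0, 0, 16, 4, 14, 4).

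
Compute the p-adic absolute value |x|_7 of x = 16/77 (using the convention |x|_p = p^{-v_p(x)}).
|16/77|_7 = 7

Step 1 — compute v_7(x) by factoring powers of 7 out of the numerator and denominator: v_7(16/77) = -1. Step 2 — apply |x|_p = p^{-v_p(x)} = 7^{1} = 7.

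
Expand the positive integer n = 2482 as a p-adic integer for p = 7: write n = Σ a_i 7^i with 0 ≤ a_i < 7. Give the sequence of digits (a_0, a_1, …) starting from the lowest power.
(a_0, a_1, …) = (4, 4, 1, 0, 1)

Repeated division by 7 gives the digits low-to-high: 2482 = 4 + 4·7^1 + 1·7^2 + 1·7^4. Digit sequence: (4, 4, 1, 0, 1).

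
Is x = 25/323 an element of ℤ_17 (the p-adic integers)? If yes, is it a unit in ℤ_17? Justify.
x ∉ ℤ_17 (v_17(x) = -1 < 0)

ℤ_17 = {x ∈ ℚ_17 : v_17(x) ≥ 0} and ℤ_17^× = {x ∈ ℤ_17 : v_17(x) = 0}. Here v_17(25/323) = v_17(num) − v_17(den) = -1; compare against these criteria.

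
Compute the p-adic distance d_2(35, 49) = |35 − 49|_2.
d_2(35, 49) = 1/2

Step 1 — x − y = 35 − 49 = -14. Step 2 — v_2(-14) = 1 (factor: -14 = −(2^1 · 7); the sign does not affect v_p). Step 3 — |x − y|_2 = 2^{-1} = 1/2.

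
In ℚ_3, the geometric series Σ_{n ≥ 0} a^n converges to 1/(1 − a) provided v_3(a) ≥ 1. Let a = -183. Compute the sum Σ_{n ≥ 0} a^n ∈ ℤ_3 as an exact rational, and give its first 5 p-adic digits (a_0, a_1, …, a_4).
Σ a^n = 1/(1 − a) = 1/184;  first 5 digits = (1, 2, 1, 2, 0)

v_3(a) = 1 ≥ 1, so the series converges in ℤ_3 to 1/(1 − a) = 1/(1 − (-183)) = 1/184. Expand this rational in ℤ_3: compute digits iteratively via d_i = x_i mod 3, x_{i+1} = (x_i − d_i)/3. The first 5 digits are (1, 2, 1, 2, 0).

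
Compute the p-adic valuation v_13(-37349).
v_13(-37349) = 3

v_13(n) is the largest exponent k such that 13^k divides n. Factor out: -37349 = -13^3 · 17. (Sign doesn't affect v_p.) So v_13(-37349) = 3.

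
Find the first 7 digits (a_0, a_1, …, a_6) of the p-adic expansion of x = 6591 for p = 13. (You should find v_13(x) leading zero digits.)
(a_0, …, a_6) = (0, 0, 0, 3, 0, 0, 0)

v_13(6591) = 3, so a_0 = ... = a_2 = 0. Factor out: x = 13^3 · u with u = 3 a unit in ℤ_13. Expand u iteratively via a_{v+i} = u_i mod 13, u_{i+1} = (u_i − a_{v+i})/13:
  u_0 = 3;  a_3 = 3;  u_1 = (u_0 − 3)/13 = 0
  u_1 = 0;  a_4 = 0;  u_2 = (u_1 − 0)/13 = 0
  u_2 = 0;  a_5 = 0;  u_3 = (u_2 − 0)/13 = 0
  u_3 = 0;  a_6 = 0;  u_4 = (u_3 − 0)/13 = 0
Digits: (0, 0, 0, 3, 0, 0, 0).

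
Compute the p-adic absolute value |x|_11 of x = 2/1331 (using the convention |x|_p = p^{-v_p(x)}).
|2/1331|_11 = 1331

Step 1 — compute v_11(x) by factoring powers of 11 out of the numerator and denominator: v_11(2/1331) = -3. Step 2 — apply |x|_p = p^{-v_p(x)} = 11^{3} = 1331.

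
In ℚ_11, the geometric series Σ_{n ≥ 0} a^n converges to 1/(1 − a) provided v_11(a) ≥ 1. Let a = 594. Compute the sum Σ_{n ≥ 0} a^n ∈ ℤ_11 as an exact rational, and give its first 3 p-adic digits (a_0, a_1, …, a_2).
Σ a^n = 1/(1 − a) = -1/593;  first 3 digits = (1, 10, 5)

v_11(a) = 1 ≥ 1, so the series converges in ℤ_11 to 1/(1 − a) = 1/(1 − 594) = -1/593. Expand this rational in ℤ_11: compute digits iteratively via d_i = x_i mod 11, x_{i+1} = (x_i − d_i)/11. The first 3 digits are (1, 10, 5).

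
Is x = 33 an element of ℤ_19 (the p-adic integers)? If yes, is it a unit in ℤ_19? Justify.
x ∈ ℤ_19^× (unit); v_19(x) = 0

ℤ_19 = {x ∈ ℚ_19 : v_19(x) ≥ 0} and ℤ_19^× = {x ∈ ℤ_19 : v_19(x) = 0}. Here v_19(33) = v_19(num) − v_19(den) = 0; compare against these criteria.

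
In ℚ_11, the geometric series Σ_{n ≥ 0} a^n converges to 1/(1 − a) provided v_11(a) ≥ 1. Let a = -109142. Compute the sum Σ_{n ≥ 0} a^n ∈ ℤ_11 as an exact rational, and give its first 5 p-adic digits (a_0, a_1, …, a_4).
Σ a^n = 1/(1 − a) = 1/109143;  first 5 digits = (1, 0, 0, 6, 3)

v_11(a) = 3 ≥ 1, so the series converges in ℤ_11 to 1/(1 − a) = 1/(1 − (-109142)) = 1/109143. Expand this rational in ℤ_11: compute digits iteratively via d_i = x_i mod 11, x_{i+1} = (x_i − d_i)/11. The first 5 digits are (1, 0, 0, 6, 3).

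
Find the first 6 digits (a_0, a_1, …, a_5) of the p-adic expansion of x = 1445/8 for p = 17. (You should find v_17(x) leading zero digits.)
(a_0, …, a_5) = (0, 0, 7, 6, 6, 6)

v_17(1445/8) = 2, so a_0 = ... = a_1 = 0. Factor out: x = 17^2 · u with u = 5/8 a unit in ℤ_17. Expand u iteratively via a_{v+i} = u_i mod 17, u_{i+1} = (u_i − a_{v+i})/17:
  u_0 = 5/8;  a_2 = 7;  u_1 = (u_0 − 7)/17 = -3/8
  u_1 = -3/8;  a_3 = 6;  u_2 = (u_1 − 6)/17 = -3/8
  u_2 = -3/8;  a_4 = 6;  u_3 = (u_2 − 6)/17 = -3/8
  u_3 = -3/8;  a_5 = 6;  u_4 = (u_3 − 6)/17 = -3/8
Digits: (0, 0, 7, 6, 6, 6).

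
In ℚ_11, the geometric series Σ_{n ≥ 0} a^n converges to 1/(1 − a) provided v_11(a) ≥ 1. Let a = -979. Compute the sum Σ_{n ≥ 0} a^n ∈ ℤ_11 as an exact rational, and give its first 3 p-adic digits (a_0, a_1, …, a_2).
Σ a^n = 1/(1 − a) = 1/980;  first 3 digits = (1, 10, 3)

v_11(a) = 1 ≥ 1, so the series converges in ℤ_11 to 1/(1 − a) = 1/(1 − (-979)) = 1/980. Expand this rational in ℤ_11: compute digits iteratively via d_i = x_i mod 11, x_{i+1} = (x_i − d_i)/11. The first 3 digits are (1, 10, 3).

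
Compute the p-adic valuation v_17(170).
v_17(170) = 1

v_17(n) is the largest exponent k such that 17^k divides n. Factor out: 170 = 17^1 · 10. (Sign doesn't affect v_p.) So v_17(170) = 1.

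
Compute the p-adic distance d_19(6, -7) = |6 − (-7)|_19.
d_19(6, -7) = 1

Step 1 — x − y = 6 − (-7) = 13. Step 2 — v_19(13) = 0 (factor: 13 = (19^0 · 13); the sign does not affect v_p). Step 3 — |x − y|_19 = 19^{0} = 1.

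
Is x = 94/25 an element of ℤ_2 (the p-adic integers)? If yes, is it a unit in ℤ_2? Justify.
x ∈ ℤ_2 but not a unit; v_2(x) = 1 > 0

ℤ_2 = {x ∈ ℚ_2 : v_2(x) ≥ 0} and ℤ_2^× = {x ∈ ℤ_2 : v_2(x) = 0}. Here v_2(94/25) = v_2(num) − v_2(den) = 1; compare against these criteria.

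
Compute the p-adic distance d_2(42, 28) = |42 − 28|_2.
d_2(42, 28) = 1/2

Step 1 — x − y = 42 − 28 = 14. Step 2 — v_2(14) = 1 (factor: 14 = (2^1 · 7); the sign does not affect v_p). Step 3 — |x − y|_2 = 2^{-1} = 1/2.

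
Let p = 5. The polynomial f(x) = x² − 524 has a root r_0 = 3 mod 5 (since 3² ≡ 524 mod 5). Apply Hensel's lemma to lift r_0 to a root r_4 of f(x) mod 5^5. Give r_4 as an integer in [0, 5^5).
r_4 = 1343 (mod 3125)

Hensel's recurrence: r_{i+1} = r_i − f(r_i)·(f′(r_i))^{-1} mod 5^{i+2}, with f′(x) = 2x. Iterate:
  r_0 = 3 (mod 5)
  r_1 = 18 (mod 25)
  r_2 = 93 (mod 125)
  r_3 = 93 (mod 625)
  r_4 = 1343 (mod 3125)
Final: r_4 = 1343, and one checks f(r_4) ≡ 0 mod 5^5.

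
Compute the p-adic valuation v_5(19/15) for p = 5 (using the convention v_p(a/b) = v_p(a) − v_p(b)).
v_5(19/15) = -1

Factor powers of 5 from the numerator and denominator of the reduced fraction: 19 = 5^0 · 19 and 15 = 5^1 · 3. Apply v_p(a/b) = v_p(a) − v_p(b): v_5(19/15) = 0 − 1 = -1.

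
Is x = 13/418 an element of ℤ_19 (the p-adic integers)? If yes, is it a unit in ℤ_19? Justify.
x ∉ ℤ_19 (v_19(x) = -1 < 0)

ℤ_19 = {x ∈ ℚ_19 : v_19(x) ≥ 0} and ℤ_19^× = {x ∈ ℤ_19 : v_19(x) = 0}. Here v_19(13/418) = v_19(num) − v_19(den) = -1; compare against these criteria.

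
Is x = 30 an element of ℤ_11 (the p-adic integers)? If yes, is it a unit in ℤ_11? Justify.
x ∈ ℤ_11^× (unit); v_11(x) = 0

ℤ_11 = {x ∈ ℚ_11 : v_11(x) ≥ 0} and ℤ_11^× = {x ∈ ℤ_11 : v_11(x) = 0}. Here v_11(30) = v_11(num) − v_11(den) = 0; compare against these criteria.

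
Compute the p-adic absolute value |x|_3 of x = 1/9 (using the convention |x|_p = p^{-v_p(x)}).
|1/9|_3 = 9

Step 1 — compute v_3(x) by factoring powers of 3 out of the numerator and denominator: v_3(1/9) = -2. Step 2 — apply |x|_p = p^{-v_p(x)} = 3^{2} = 9.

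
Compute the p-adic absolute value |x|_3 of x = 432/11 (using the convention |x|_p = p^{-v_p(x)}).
|432/11|_3 = 1/27

Step 1 — compute v_3(x) by factoring powers of 3 out of the numerator and denominator: v_3(432/11) = 3. Step 2 — apply |x|_p = p^{-v_p(x)} = 3^{-3} = 1/27.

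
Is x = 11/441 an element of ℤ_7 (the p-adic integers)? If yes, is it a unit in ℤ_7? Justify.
x ∉ ℤ_7 (v_7(x) = -2 < 0)

ℤ_7 = {x ∈ ℚ_7 : v_7(x) ≥ 0} and ℤ_7^× = {x ∈ ℤ_7 : v_7(x) = 0}. Here v_7(11/441) = v_7(num) − v_7(den) = -2; compare against these criteria.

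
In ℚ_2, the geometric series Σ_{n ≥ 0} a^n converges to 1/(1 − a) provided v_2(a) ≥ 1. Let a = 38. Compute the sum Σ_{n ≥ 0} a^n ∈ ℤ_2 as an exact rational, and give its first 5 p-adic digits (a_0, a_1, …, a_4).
Σ a^n = 1/(1 − a) = -1/37;  first 5 digits = (1, 1, 0, 0, 1)

v_2(a) = 1 ≥ 1, so the series converges in ℤ_2 to 1/(1 − a) = 1/(1 − 38) = -1/37. Expand this rational in ℤ_2: compute digits iteratively via d_i = x_i mod 2, x_{i+1} = (x_i − d_i)/2. The first 5 digits are (1, 1, 0, 0, 1).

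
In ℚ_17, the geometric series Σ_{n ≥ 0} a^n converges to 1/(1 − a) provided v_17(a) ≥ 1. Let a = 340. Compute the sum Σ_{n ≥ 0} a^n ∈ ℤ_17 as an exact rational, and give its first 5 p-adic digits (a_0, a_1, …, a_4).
Σ a^n = 1/(1 − a) = -1/339;  first 5 digits = (1, 3, 10, 16, 8)

v_17(a) = 1 ≥ 1, so the series converges in ℤ_17 to 1/(1 − a) = 1/(1 − 340) = -1/339. Expand this rational in ℤ_17: compute digits iteratively via d_i = x_i mod 17, x_{i+1} = (x_i − d_i)/17. The first 5 digits are (1, 3, 10, 16, 8).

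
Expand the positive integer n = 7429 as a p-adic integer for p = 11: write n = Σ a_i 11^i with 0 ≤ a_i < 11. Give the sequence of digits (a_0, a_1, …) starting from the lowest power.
(a_0, a_1, …) = (4, 4, 6, 5)

Repeated division by 11 gives the digits low-to-high: 7429 = 4 + 4·11^1 + 6·11^2 + 5·11^3. Digit sequence: (4, 4, 6, 5).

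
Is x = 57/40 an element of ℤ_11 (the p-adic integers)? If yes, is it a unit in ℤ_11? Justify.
x ∈ ℤ_11^× (unit); v_11(x) = 0

ℤ_11 = {x ∈ ℚ_11 : v_11(x) ≥ 0} and ℤ_11^× = {x ∈ ℤ_11 : v_11(x) = 0}. Here v_11(57/40) = v_11(num) − v_11(den) = 0; compare against these criteria.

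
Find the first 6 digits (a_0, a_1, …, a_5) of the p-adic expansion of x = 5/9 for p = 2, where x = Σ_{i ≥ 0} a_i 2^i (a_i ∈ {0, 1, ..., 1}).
(a_0, …, a_5) = (1, 0, 1, 1, 1, 0)

v_2(5/9) = 0 (numerator and denominator both coprime to 2), so x ∈ ℤ_2^×. Compute digits iteratively via a_i = x_i mod 2, x_{i+1} = (x_i − a_i)/2, with x_0 = x:
  x_0 = 5/9;  a_0 = 1;  x_1 = (x_0 − 1)/2 = -2/9
  x_1 = -2/9;  a_1 = 0;  x_2 = (x_1 − 0)/2 = -1/9
  x_2 = -1/9;  a_2 = 1;  x_3 = (x_2 − 1)/2 = -5/9
  x_3 = -5/9;  a_3 = 1;  x_4 = (x_3 − 1)/2 = -7/9
  x_4 = -7/9;  a_4 = 1;  x_5 = (x_4 − 1)/2 = -8/9
  x_5 = -8/9;  a_5 = 0;  x_6 = (x_5 − 0)/2 = -4/9
Digits: (1, 0, 1, 1, 1, 0).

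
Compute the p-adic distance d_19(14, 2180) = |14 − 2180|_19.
d_19(14, 2180) = 1/361

Step 1 — x − y = 14 − 2180 = -2166. Step 2 — v_19(-2166) = 2 (factor: -2166 = −(19^2 · 6); the sign does not affect v_p). Step 3 — |x − y|_19 = 19^{-2} = 1/361.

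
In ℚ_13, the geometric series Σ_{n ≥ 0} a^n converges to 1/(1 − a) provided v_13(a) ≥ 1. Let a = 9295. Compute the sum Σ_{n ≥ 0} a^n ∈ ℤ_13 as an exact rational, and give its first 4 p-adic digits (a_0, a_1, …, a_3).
Σ a^n = 1/(1 − a) = -1/9294;  first 4 digits = (1, 0, 3, 4)

v_13(a) = 2 ≥ 1, so the series converges in ℤ_13 to 1/(1 − a) = 1/(1 − 9295) = -1/9294. Expand this rational in ℤ_13: compute digits iteratively via d_i = x_i mod 13, x_{i+1} = (x_i − d_i)/13. The first 4 digits are (1, 0, 3, 4).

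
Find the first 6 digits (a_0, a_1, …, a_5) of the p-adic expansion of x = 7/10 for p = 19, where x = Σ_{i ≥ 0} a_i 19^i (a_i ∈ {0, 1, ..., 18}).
(a_0, …, a_5) = (14, 5, 13, 5, 13, 5)

v_19(7/10) = 0 (numerator and denominator both coprime to 19), so x ∈ ℤ_19^×. Compute digits iteratively via a_i = x_i mod 19, x_{i+1} = (x_i − a_i)/19, with x_0 = x:
  x_0 = 7/10;  a_0 = 14;  x_1 = (x_0 − 14)/19 = -7/10
  x_1 = -7/10;  a_1 = 5;  x_2 = (x_1 − 5)/19 = -3/10
  x_2 = -3/10;  a_2 = 13;  x_3 = (x_2 − 13)/19 = -7/10
  x_3 = -7/10;  a_3 = 5;  x_4 = (x_3 − 5)/19 = -3/10
  x_4 = -3/10;  a_4 = 13;  x_5 = (x_4 − 13)/19 = -7/10
  x_5 = -7/10;  a_5 = 5;  x_6 = (x_5 − 5)/19 = -3/10
Digits: (14, 5, 13, 5, 13, 5).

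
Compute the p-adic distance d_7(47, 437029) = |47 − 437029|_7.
d_7(47, 437029) = 1/16807

Step 1 — x − y = 47 − 437029 = -436982. Step 2 — v_7(-436982) = 5 (factor: -436982 = −(7^5 · 26); the sign does not affect v_p). Step 3 — |x − y|_7 = 7^{-5} = 1/16807.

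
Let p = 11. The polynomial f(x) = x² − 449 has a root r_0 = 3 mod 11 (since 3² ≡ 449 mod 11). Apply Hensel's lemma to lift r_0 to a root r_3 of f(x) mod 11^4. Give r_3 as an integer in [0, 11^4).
r_3 = 6328 (mod 14641)

Hensel's recurrence: r_{i+1} = r_i − f(r_i)·(f′(r_i))^{-1} mod 11^{i+2}, with f′(x) = 2x. Iterate:
  r_0 = 3 (mod 11)
  r_1 = 36 (mod 121)
  r_2 = 1004 (mod 1331)
  r_3 = 6328 (mod 14641)
Final: r_3 = 6328, and one checks f(r_3) ≡ 0 mod 11^4.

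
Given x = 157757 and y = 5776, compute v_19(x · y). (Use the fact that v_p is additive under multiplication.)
v_19(911204432) = 5

v_p(x) = 3 (factor: 157757 = 19^3 · 23); v_p(y) = 2 (factor: 5776 = 19^2 · 16). Additivity: v_p(xy) = v_p(x) + v_p(y) = 3 + 2 = 5. (Direct check: xy = 911204432 = 19^5 · (368).)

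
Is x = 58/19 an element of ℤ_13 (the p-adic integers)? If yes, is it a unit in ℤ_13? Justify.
x ∈ ℤ_13^× (unit); v_13(x) = 0

ℤ_13 = {x ∈ ℚ_13 : v_13(x) ≥ 0} and ℤ_13^× = {x ∈ ℤ_13 : v_13(x) = 0}. Here v_13(58/19) = v_13(num) − v_13(den) = 0; compare against these criteria.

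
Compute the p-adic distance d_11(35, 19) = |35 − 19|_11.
d_11(35, 19) = 1

Step 1 — x − y = 35 − 19 = 16. Step 2 — v_11(16) = 0 (factor: 16 = (11^0 · 16); the sign does not affect v_p). Step 3 — |x − y|_11 = 11^{0} = 1.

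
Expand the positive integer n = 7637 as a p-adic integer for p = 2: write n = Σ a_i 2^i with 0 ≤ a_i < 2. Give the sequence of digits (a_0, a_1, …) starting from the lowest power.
(a_0, a_1, …) = (1, 0, 1, 0, 1, 0, 1, 1, 1, 0, 1, 1, 1)

Repeated division by 2 gives the digits low-to-high: 7637 = 1 + 1·2^2 + 1·2^4 + 1·2^6 + 1·2^7 + 1·2^8 + 1·2^10 + 1·2^11 + 1·2^12. Digit sequence: (1, 0, 1, 0, 1, 0, 1, 1, 1, 0, 1, 1, 1).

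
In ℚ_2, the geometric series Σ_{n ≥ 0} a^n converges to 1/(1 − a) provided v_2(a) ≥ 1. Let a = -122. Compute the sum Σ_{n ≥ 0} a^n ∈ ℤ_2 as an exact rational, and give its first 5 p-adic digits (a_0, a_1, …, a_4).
Σ a^n = 1/(1 − a) = 1/123;  first 5 digits = (1, 1, 0, 0, 1)

v_2(a) = 1 ≥ 1, so the series converges in ℤ_2 to 1/(1 − a) = 1/(1 − (-122)) = 1/123. Expand this rational in ℤ_2: compute digits iteratively via d_i = x_i mod 2, x_{i+1} = (x_i − d_i)/2. The first 5 digits are (1, 1, 0, 0, 1).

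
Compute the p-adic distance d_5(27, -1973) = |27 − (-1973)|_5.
d_5(27, -1973) = 1/125

Step 1 — x − y = 27 − (-1973) = 2000. Step 2 — v_5(2000) = 3 (factor: 2000 = (5^3 · 16); the sign does not affect v_p). Step 3 — |x − y|_5 = 5^{-3} = 1/125.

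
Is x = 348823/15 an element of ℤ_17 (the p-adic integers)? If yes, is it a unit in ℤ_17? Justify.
x ∈ ℤ_17 but not a unit; v_17(x) = 3 > 0

ℤ_17 = {x ∈ ℚ_17 : v_17(x) ≥ 0} and ℤ_17^× = {x ∈ ℤ_17 : v_17(x) = 0}. Here v_17(348823/15) = v_17(num) − v_17(den) = 3; compare against these criteria.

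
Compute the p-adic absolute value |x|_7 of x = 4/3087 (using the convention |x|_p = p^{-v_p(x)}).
|4/3087|_7 = 343

Step 1 — compute v_7(x) by factoring powers of 7 out of the numerator and denominator: v_7(4/3087) = -3. Step 2 — apply |x|_p = p^{-v_p(x)} = 7^{3} = 343.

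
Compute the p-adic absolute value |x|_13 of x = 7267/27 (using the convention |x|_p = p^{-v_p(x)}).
|7267/27|_13 = 1/169

Step 1 — compute v_13(x) by factoring powers of 13 out of the numerator and denominator: v_13(7267/27) = 2. Step 2 — apply |x|_p = p^{-v_p(x)} = 13^{-2} = 1/169.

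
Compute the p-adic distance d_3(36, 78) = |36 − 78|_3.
d_3(36, 78) = 1/3

Step 1 — x − y = 36 − 78 = -42. Step 2 — v_3(-42) = 1 (factor: -42 = −(3^1 · 14); the sign does not affect v_p). Step 3 — |x − y|_3 = 3^{-1} = 1/3.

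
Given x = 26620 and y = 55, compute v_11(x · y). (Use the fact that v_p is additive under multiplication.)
v_11(1464100) = 4

v_p(x) = 3 (factor: 26620 = 11^3 · 20); v_p(y) = 1 (factor: 55 = 11^1 · 5). Additivity: v_p(xy) = v_p(x) + v_p(y) = 3 + 1 = 4. (Direct check: xy = 1464100 = 11^4 · (100).)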